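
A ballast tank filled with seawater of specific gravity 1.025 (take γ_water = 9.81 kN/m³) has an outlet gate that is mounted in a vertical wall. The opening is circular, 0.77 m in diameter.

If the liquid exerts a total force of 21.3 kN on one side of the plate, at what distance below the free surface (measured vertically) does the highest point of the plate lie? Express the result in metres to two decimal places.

γ = 1.025 × 9.81 = 10.05525 kN/m³.
A = π(0.385)² = 0.465663 m².
From F = γ·h_c·A, the centroid depth is h_c = 21.3/(10.05525 × 0.465663) = 4.54899 m.
The centroid is at the centre, 0.385 m below the top of the plate, so the highest point sits at h_top = 4.54899 − 0.385 = 4.16399 m below the surface.

d_top ≈ 4.16 m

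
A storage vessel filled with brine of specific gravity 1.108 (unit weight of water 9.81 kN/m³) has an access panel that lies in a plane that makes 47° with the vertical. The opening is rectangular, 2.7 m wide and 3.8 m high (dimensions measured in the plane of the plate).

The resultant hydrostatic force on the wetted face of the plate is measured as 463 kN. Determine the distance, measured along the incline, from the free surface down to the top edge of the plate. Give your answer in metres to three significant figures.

γ = 1.108 × 9.81 = 10.86948 kN/m³.
A = 2.7 × 3.8 = 10.26 m².
From F = γ·h_c·A, the centroid depth is h_c = 463/(10.86948 × 10.26) = 4.15169 m.
The plate makes 47° with the vertical, i.e. θ = 90° − 47° = 43° to the horizontal. Measuring y along the incline from the free-surface line, vertical depth h = y·sinθ with sinθ = 0.681998.
Along the incline, y_c = h_c/sinθ = 4.15169/0.681998 = 6.08754 m.
The centroid lies 3.8/2 = 1.9 m below the top edge, so the top edge sits at y_top = 6.08754 − 1.9 = 4.18754 m along the incline.

y_top ≈ 4.19 m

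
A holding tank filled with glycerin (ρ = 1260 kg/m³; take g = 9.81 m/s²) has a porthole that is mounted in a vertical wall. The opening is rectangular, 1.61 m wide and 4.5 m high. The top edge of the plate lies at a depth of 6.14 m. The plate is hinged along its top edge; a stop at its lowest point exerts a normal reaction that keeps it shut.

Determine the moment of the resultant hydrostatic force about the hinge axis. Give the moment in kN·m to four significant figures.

γ = ρg = 1260 × 9.81 / 1000 = 12.3606 kN/m³.
The centroid lies 4.5/2 = 2.25 m below the top edge, so the centroid depth is h_c = 6.14 + 2.25 = 8.39 m.
A = 1.61 × 4.5 = 7.245 m².
Resultant F = γ·h_c·A = 12.3606 × 8.39 × 7.245 = 751.346 kN.
I_c = b·h³/12 = 1.61 × 4.5³/12 = 12.2259 m⁴.
Centre of pressure: y_p = y_c + I_c/(y_c·A) = 8.39 + 12.2259/(8.39 × 7.245) = 8.39 + 0.201132 = 8.59113 m along the plane.
The resultant acts 2.25 + 0.201132 = 2.45113 m (along the plate) below the hinge at the top edge, so the moment about the hinge is M = F × 2.45113 = 751.346 × 2.45113 = 1841.65 kN·m.

M ≈ 1842 kN·m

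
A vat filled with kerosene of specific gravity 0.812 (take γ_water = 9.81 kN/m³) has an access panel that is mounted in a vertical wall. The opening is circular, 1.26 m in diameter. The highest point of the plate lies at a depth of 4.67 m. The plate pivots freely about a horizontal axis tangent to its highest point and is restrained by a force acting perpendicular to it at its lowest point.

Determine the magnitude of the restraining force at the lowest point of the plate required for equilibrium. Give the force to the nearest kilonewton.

γ = 0.812 × 9.81 = 7.96572 kN/m³.
The centroid is at the centre, 0.63 m below the top of the plate, so the centroid depth is h_c = 4.67 + 0.63 = 5.3 m.
A = π(0.63)² = 1.2469 m².
Resultant F = γ·h_c·A = 7.96572 × 5.3 × 1.2469 = 52.642 kN.
I_c = πr⁴/4 = π × 0.63⁴/4 = 0.123723 m⁴.
Centre of pressure: y_p = y_c + I_c/(y_c·A) = 5.3 + 0.123723/(5.3 × 1.2469) = 5.3 + 0.0187216 = 5.31872 m along the plane.
The resultant acts 0.63 + 0.0187216 = 0.648722 m (along the plate) below the hinge at the top edge, so the moment about the hinge is M = F × 0.648722 = 52.642 × 0.648722 = 34.15 kN·m.
A normal force at the bottom, 1.26 m from the hinge, must supply this moment: P = 34.15/1.26 = 27.1032 kN.

P ≈ 27 kN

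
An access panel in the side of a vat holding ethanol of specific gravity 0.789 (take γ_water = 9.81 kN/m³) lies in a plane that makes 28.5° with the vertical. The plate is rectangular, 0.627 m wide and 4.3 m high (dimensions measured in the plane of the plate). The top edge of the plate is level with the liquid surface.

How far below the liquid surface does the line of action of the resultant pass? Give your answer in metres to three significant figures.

h_p = 2.52 m

γ = 0.789 × 9.81 = 7.74009 kN/m³.
The plate makes 28.5° with the vertical, i.e. θ = 90° − 28.5° = 61.5° to the horizontal. Measuring y along the incline from the free-surface line, vertical depth h = y·sinθ with sinθ = 0.878817.
The centroid lies 4.3/2 = 2.15 m below the top edge, so y_c = 2.15 m and h_c = 2.15 × 0.878817 = 1.88946 m.
A = 0.627 × 4.3 = 2.6961 m².
Resultant F = γ·h_c·A = 7.74009 × 1.88946 × 2.6961 = 39.4294 kN.
I_c = b·h³/12 = 0.627 × 4.3³/12 = 4.15424 m⁴.
Centre of pressure: y_p = y_c + I_c/(y_c·A) = 2.15 + 4.15424/(2.15 × 2.6961) = 2.15 + 0.716667 = 2.86667 m along the plane.
Vertically, h_p = y_p·sinθ = 2.86667 × 0.878817 = 2.51928 m.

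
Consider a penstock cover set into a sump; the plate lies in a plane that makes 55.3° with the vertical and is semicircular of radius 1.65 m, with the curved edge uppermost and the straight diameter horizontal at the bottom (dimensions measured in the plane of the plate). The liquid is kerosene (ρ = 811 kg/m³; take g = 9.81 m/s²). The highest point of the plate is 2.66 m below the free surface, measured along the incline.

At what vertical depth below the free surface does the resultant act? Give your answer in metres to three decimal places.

h_p = 2.085 m

γ = ρg = 811 × 9.81 / 1000 = 7.95591 kN/m³.
The plate makes 55.3° with the vertical, i.e. θ = 90° − 55.3° = 34.7° to the horizontal. Measuring y along the incline from the free-surface line, vertical depth h = y·sinθ with sinθ = 0.569280.
The centroid lies 4r/(3π) = 0.700282 m above the diameter, so r − 4r/(3π) = 1.65 − 0.700282 = 0.949718 m below the topmost point, so y_c = 2.66 + 0.949718 = 3.60972 m and h_c = 3.60972 × 0.569280 = 2.05494 m.
A = πr²/2 = π × 1.65²/2 = 4.27649 m².
Resultant F = γ·h_c·A = 7.95591 × 2.05494 × 4.27649 = 69.916 kN.
I_c = (π/8 − 8/(9π))·r⁴ = 0.109757 × 1.65⁴ = 0.81352 m⁴.
Centre of pressure: y_p = y_c + I_c/(y_c·A) = 3.60972 + 0.81352/(3.60972 × 4.27649) = 3.60972 + 0.0526996 = 3.66242 m along the plane.
Vertically, h_p = y_p·sinθ = 3.66242 × 0.569280 = 2.08494 m.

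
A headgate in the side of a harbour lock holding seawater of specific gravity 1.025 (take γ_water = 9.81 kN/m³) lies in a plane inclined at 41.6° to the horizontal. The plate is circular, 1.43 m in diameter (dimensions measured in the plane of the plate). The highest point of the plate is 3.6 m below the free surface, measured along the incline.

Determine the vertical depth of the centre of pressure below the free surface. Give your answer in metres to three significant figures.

γ = 1.025 × 9.81 = 10.05525 kN/m³.
Let θ = 41.6° be the plate's angle to the horizontal; measure y along the incline from where the plane meets the free surface. Vertical depth h = y·sinθ with sinθ = 0.663926.
The centroid is at the centre, 0.715 m below the top of the plate, so y_c = 3.6 + 0.715 = 4.315 m and h_c = 4.315 × 0.663926 = 2.86484 m.
A = π(0.715)² = 1.60606 m².
Resultant F = γ·h_c·A = 10.05525 × 2.86484 × 1.60606 = 46.2653 kN.
I_c = πr⁴/4 = π × 0.715⁴/4 = 0.205265 m⁴.
Centre of pressure: y_p = y_c + I_c/(y_c·A) = 4.315 + 0.205265/(4.315 × 1.60606) = 4.315 + 0.0296191 = 4.34462 m along the plane.
Vertically, h_p = y_p·sinθ = 4.34462 × 0.663926 = 2.88451 m.

h_p = 2.88 m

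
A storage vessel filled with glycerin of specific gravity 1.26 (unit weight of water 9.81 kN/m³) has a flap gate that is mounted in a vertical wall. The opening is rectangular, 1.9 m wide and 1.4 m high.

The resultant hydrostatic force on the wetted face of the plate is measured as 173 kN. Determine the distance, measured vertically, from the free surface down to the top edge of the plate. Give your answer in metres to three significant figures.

d_top ≈ 4.56 m

γ = 1.26 × 9.81 = 12.3606 kN/m³.
A = 1.9 × 1.4 = 2.66 m².
From F = γ·h_c·A, the centroid depth is h_c = 173/(12.3606 × 2.66) = 5.26169 m.
The centroid lies 1.4/2 = 0.7 m below the top edge, so the top edge sits at h_top = 5.26169 − 0.7 = 4.56169 m below the surface.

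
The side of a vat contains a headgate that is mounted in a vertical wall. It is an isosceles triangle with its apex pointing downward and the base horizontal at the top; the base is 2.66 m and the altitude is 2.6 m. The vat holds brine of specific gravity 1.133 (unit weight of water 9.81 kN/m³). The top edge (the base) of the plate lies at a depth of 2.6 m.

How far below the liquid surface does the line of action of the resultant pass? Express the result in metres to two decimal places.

γ = 1.133 × 9.81 = 11.11473 kN/m³.
With the apex down, the centroid sits h/3 = 2.6/3 = 0.866667 m below the base (the top edge), so the centroid depth is h_c = 2.6 + 0.866667 = 3.46667 m.
A = ½ × 2.66 × 2.6 = 3.458 m².
Resultant F = γ·h_c·A = 11.11473 × 3.46667 × 3.458 = 133.241 kN.
I_c = b·h³/36 = 2.66 × 2.6³/36 = 1.29867 m⁴.
Centre of pressure: y_p = y_c + I_c/(y_c·A) = 3.46667 + 1.29867/(3.46667 × 3.458) = 3.46667 + 0.108333 = 3.575 m along the plane.

h_p = 3.58 m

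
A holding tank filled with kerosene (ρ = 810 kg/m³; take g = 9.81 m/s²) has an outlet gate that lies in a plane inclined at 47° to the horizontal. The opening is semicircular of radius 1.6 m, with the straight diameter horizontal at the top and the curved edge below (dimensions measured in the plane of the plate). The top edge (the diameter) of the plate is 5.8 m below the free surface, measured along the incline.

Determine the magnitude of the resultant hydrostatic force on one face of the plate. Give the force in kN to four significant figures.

F ≈ 151.4 kN

γ = ρg = 810 × 9.81 / 1000 = 7.9461 kN/m³.
Let θ = 47° be the plate's angle to the horizontal; measure y along the incline from where the plane meets the free surface. Vertical depth h = y·sinθ with sinθ = 0.731354.
The centroid of a semicircle lies 4r/(3π) = 0.679061 m from the diameter, here below the top edge, so y_c = 5.8 + 0.679061 = 6.47906 m and h_c = 6.47906 × 0.731354 = 4.73849 m.
A = πr²/2 = π × 1.6²/2 = 4.02124 m².
Resultant F = γ·h_c·A = 7.9461 × 4.73849 × 4.02124 = 151.41 kN.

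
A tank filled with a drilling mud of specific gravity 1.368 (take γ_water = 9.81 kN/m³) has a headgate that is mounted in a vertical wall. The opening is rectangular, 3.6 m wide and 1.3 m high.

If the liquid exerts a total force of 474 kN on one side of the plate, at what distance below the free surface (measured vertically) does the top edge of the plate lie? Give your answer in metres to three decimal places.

γ = 1.368 × 9.81 = 13.42008 kN/m³.
A = 3.6 × 1.3 = 4.68 m².
From F = γ·h_c·A, the centroid depth is h_c = 474/(13.42008 × 4.68) = 7.54705 m.
The centroid lies 1.3/2 = 0.65 m below the top edge, so the top edge sits at h_top = 7.54705 − 0.65 = 6.89705 m below the surface.

d_top ≈ 6.897 m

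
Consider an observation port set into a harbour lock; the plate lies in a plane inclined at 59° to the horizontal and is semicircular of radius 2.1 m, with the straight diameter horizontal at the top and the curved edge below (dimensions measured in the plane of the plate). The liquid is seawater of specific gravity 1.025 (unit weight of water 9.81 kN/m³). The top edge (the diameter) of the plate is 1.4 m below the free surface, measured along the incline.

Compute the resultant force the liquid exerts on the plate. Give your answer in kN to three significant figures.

F ≈ 137 kN

γ = 1.025 × 9.81 = 10.05525 kN/m³.
Let θ = 59° be the plate's angle to the horizontal; measure y along the incline from where the plane meets the free surface. Vertical depth h = y·sinθ with sinθ = 0.857167.
The centroid of a semicircle lies 4r/(3π) = 0.891268 m from the diameter, here below the top edge, so y_c = 1.4 + 0.891268 = 2.29127 m and h_c = 2.29127 × 0.857167 = 1.964 m.
A = πr²/2 = π × 2.1²/2 = 6.92721 m².
Resultant F = γ·h_c·A = 10.05525 × 1.964 × 6.92721 = 136.802 kN.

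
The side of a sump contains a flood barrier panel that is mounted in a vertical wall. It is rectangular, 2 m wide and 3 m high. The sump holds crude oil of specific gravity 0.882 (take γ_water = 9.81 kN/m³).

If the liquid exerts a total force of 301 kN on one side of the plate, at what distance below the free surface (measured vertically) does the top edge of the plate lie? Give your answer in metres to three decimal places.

γ = 0.882 × 9.81 = 8.65242 kN/m³.
A = 2 × 3 = 6 m².
From F = γ·h_c·A, the centroid depth is h_c = 301/(8.65242 × 6) = 5.79799 m.
The centroid lies 3/2 = 1.5 m below the top edge, so the top edge sits at h_top = 5.79799 − 1.5 = 4.29799 m below the surface.

d_top ≈ 4.298 m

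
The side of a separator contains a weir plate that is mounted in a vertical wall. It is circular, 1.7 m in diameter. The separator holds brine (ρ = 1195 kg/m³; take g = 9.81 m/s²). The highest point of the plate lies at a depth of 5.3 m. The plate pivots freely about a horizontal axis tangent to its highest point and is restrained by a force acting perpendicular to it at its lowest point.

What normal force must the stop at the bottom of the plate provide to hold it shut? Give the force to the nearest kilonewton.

γ = ρg = 1195 × 9.81 / 1000 = 11.72295 kN/m³.
The centroid is at the centre, 0.85 m below the top of the plate, so the centroid depth is h_c = 5.3 + 0.85 = 6.15 m.
A = π(0.85)² = 2.2698 m².
Resultant F = γ·h_c·A = 11.72295 × 6.15 × 2.2698 = 163.644 kN.
I_c = πr⁴/4 = π × 0.85⁴/4 = 0.409983 m⁴.
Centre of pressure: y_p = y_c + I_c/(y_c·A) = 6.15 + 0.409983/(6.15 × 2.2698) = 6.15 + 0.0293699 = 6.17937 m along the plane.
The resultant acts 0.85 + 0.0293699 = 0.87937 m (along the plate) below the hinge at the top edge, so the moment about the hinge is M = F × 0.87937 = 163.644 × 0.87937 = 143.904 kN·m.
A normal force at the bottom, 1.7 m from the hinge, must supply this moment: P = 143.904/1.7 = 84.6494 kN.

P ≈ 85 kN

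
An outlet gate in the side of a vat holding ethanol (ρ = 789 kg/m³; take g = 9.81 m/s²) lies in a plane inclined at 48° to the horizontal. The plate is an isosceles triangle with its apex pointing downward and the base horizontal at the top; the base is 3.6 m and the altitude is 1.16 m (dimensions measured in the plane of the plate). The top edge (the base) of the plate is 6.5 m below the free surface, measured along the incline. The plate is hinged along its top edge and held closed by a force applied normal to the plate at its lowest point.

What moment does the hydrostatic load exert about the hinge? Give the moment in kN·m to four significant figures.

γ = ρg = 789 × 9.81 / 1000 = 7.74009 kN/m³.
Let θ = 48° be the plate's angle to the horizontal; measure y along the incline from where the plane meets the free surface. Vertical depth h = y·sinθ with sinθ = 0.743145.
With the apex down, the centroid sits h/3 = 1.16/3 = 0.386667 m below the base (the top edge), so y_c = 6.5 + 0.386667 = 6.88667 m and h_c = 6.88667 × 0.743145 = 5.11779 m.
A = ½ × 3.6 × 1.16 = 2.088 m².
Resultant F = γ·h_c·A = 7.74009 × 5.11779 × 2.088 = 82.7102 kN.
I_c = b·h³/36 = 3.6 × 1.16³/36 = 0.15609 m⁴.
Centre of pressure: y_p = y_c + I_c/(y_c·A) = 6.88667 + 0.15609/(6.88667 × 2.088) = 6.88667 + 0.0108551 = 6.89753 m along the plane.
The resultant acts 0.386667 + 0.0108551 = 0.397522 m (along the plate) below the hinge at the top edge, so the moment about the hinge is M = F × 0.397522 = 82.7102 × 0.397522 = 32.8791 kN·m.

M ≈ 32.88 kN·m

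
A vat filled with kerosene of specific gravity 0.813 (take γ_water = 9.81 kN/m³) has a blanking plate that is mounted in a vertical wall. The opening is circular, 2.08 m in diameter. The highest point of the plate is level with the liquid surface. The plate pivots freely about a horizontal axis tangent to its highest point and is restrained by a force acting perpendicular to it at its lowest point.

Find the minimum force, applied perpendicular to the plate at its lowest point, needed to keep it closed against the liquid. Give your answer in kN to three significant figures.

γ = 0.813 × 9.81 = 7.97553 kN/m³.
The centroid is at the centre, 1.04 m below the top of the plate, so the centroid depth is h_c = 1.04 m.
A = π(1.04)² = 3.39795 m².
Resultant F = γ·h_c·A = 7.97553 × 1.04 × 3.39795 = 28.1845 kN.
I_c = πr⁴/4 = π × 1.04⁴/4 = 0.918805 m⁴.
Centre of pressure: y_p = y_c + I_c/(y_c·A) = 1.04 + 0.918805/(1.04 × 3.39795) = 1.04 + 0.26 = 1.3 m along the plane.
The resultant acts 1.04 + 0.26 = 1.3 m (along the plate) below the hinge at the top edge, so the moment about the hinge is M = F × 1.3 = 28.1845 × 1.3 = 36.6399 kN·m.
A normal force at the bottom, 2.08 m from the hinge, must supply this moment: P = 36.6399/2.08 = 17.6153 kN.

P ≈ 17.6 kN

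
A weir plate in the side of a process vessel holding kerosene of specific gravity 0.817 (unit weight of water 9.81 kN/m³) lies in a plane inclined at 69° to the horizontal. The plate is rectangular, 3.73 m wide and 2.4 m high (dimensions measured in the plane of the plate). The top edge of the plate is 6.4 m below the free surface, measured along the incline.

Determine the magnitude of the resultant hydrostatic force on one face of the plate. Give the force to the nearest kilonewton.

F ≈ 509 kN

γ = 0.817 × 9.81 = 8.01477 kN/m³.
Let θ = 69° be the plate's angle to the horizontal; measure y along the incline from where the plane meets the free surface. Vertical depth h = y·sinθ with sinθ = 0.933580.
The centroid lies 2.4/2 = 1.2 m below the top edge, so y_c = 6.4 + 1.2 = 7.6 m and h_c = 7.6 × 0.933580 = 7.09521 m.
A = 3.73 × 2.4 = 8.952 m².
Resultant F = γ·h_c·A = 8.01477 × 7.09521 × 8.952 = 509.069 kN.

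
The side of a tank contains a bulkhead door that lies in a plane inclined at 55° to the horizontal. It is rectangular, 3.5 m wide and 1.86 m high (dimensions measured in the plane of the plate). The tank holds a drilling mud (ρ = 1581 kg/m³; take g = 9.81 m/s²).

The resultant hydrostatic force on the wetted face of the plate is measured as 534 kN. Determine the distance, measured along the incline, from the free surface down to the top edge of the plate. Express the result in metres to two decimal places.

γ = ρg = 1581 × 9.81 / 1000 = 15.50961 kN/m³.
A = 3.5 × 1.86 = 6.51 m².
From F = γ·h_c·A, the centroid depth is h_c = 534/(15.50961 × 6.51) = 5.28883 m.
Let θ = 55° be the plate's angle to the horizontal; measure y along the incline from where the plane meets the free surface. Vertical depth h = y·sinθ with sinθ = 0.819152.
Along the incline, y_c = h_c/sinθ = 5.28883/0.819152 = 6.45647 m.
The centroid lies 1.86/2 = 0.93 m below the top edge, so the top edge sits at y_top = 6.45647 − 0.93 = 5.52647 m along the incline.

y_top ≈ 5.53 m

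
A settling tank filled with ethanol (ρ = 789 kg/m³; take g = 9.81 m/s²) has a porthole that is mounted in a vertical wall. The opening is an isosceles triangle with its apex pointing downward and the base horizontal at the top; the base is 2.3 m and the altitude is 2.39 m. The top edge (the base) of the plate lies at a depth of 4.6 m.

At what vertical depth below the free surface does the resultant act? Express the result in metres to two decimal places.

h_p = 5.46 m

γ = ρg = 789 × 9.81 / 1000 = 7.74009 kN/m³.
With the apex down, the centroid sits h/3 = 2.39/3 = 0.796667 m below the base (the top edge), so the centroid depth is h_c = 4.6 + 0.796667 = 5.39667 m.
A = ½ × 2.3 × 2.39 = 2.7485 m².
Resultant F = γ·h_c·A = 7.74009 × 5.39667 × 2.7485 = 114.807 kN.
I_c = b·h³/36 = 2.3 × 2.39³/36 = 0.872206 m⁴.
Centre of pressure: y_p = y_c + I_c/(y_c·A) = 5.39667 + 0.872206/(5.39667 × 2.7485) = 5.39667 + 0.0588027 = 5.45547 m along the plane.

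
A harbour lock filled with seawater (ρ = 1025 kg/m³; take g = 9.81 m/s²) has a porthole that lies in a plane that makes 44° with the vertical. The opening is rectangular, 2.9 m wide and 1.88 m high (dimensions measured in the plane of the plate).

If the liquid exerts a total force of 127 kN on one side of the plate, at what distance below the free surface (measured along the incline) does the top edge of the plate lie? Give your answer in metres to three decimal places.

γ = ρg = 1025 × 9.81 / 1000 = 10.05525 kN/m³.
A = 2.9 × 1.88 = 5.452 m².
From F = γ·h_c·A, the centroid depth is h_c = 127/(10.05525 × 5.452) = 2.31662 m.
The plate makes 44° with the vertical, i.e. θ = 90° − 44° = 46° to the horizontal. Measuring y along the incline from the free-surface line, vertical depth h = y·sinθ with sinθ = 0.719340.
Along the incline, y_c = h_c/sinθ = 2.31662/0.719340 = 3.22048 m.
The centroid lies 1.88/2 = 0.94 m below the top edge, so the top edge sits at y_top = 3.22048 − 0.94 = 2.28048 m along the incline.

y_top ≈ 2.280 m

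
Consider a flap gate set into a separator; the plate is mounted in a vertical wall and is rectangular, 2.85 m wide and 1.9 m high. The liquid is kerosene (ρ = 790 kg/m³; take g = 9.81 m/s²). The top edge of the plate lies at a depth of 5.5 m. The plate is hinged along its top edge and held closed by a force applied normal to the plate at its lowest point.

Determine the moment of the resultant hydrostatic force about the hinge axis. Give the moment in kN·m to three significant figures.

γ = ρg = 790 × 9.81 / 1000 = 7.7499 kN/m³.
The centroid lies 1.9/2 = 0.95 m below the top edge, so the centroid depth is h_c = 5.5 + 0.95 = 6.45 m.
A = 2.85 × 1.9 = 5.415 m².
Resultant F = γ·h_c·A = 7.7499 × 6.45 × 5.415 = 270.679 kN.
I_c = b·h³/12 = 2.85 × 1.9³/12 = 1.62901 m⁴.
Centre of pressure: y_p = y_c + I_c/(y_c·A) = 6.45 + 1.62901/(6.45 × 5.415) = 6.45 + 0.0466408 = 6.49664 m along the plane.
The resultant acts 0.95 + 0.0466408 = 0.996641 m (along the plate) below the hinge at the top edge, so the moment about the hinge is M = F × 0.996641 = 270.679 × 0.996641 = 269.77 kN·m.

M ≈ 270 kN·m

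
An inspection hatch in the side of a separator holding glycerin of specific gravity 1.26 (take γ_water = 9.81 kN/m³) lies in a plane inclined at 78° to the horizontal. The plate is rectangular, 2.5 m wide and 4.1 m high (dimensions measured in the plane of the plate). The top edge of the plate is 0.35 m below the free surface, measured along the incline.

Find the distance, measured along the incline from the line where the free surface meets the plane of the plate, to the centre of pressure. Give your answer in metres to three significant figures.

y_p = 2.98 m

γ = 1.26 × 9.81 = 12.3606 kN/m³.
Let θ = 78° be the plate's angle to the horizontal; measure y along the incline from where the plane meets the free surface. Vertical depth h = y·sinθ with sinθ = 0.978148.
The centroid lies 4.1/2 = 2.05 m below the top edge, so y_c = 0.35 + 2.05 = 2.4 m and h_c = 2.4 × 0.978148 = 2.34756 m.
A = 2.5 × 4.1 = 10.25 m².
Resultant F = γ·h_c·A = 12.3606 × 2.34756 × 10.25 = 297.427 kN.
I_c = b·h³/12 = 2.5 × 4.1³/12 = 14.3585 m⁴.
Centre of pressure: y_p = y_c + I_c/(y_c·A) = 2.4 + 14.3585/(2.4 × 10.25) = 2.4 + 0.583679 = 2.98368 m along the plane.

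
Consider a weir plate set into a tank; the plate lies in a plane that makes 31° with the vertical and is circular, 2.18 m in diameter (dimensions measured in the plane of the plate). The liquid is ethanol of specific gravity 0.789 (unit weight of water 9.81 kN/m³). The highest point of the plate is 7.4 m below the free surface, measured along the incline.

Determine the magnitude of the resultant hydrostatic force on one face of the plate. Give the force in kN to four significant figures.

γ = 0.789 × 9.81 = 7.74009 kN/m³.
The plate makes 31° with the vertical, i.e. θ = 90° − 31° = 59° to the horizontal. Measuring y along the incline from the free-surface line, vertical depth h = y·sinθ with sinθ = 0.857167.
The centroid is at the centre, 1.09 m below the top of the plate, so y_c = 7.4 + 1.09 = 8.49 m and h_c = 8.49 × 0.857167 = 7.27735 m.
A = π(1.09)² = 3.73253 m².
Resultant F = γ·h_c·A = 7.74009 × 7.27735 × 3.73253 = 210.244 kN.

F ≈ 210.2 kN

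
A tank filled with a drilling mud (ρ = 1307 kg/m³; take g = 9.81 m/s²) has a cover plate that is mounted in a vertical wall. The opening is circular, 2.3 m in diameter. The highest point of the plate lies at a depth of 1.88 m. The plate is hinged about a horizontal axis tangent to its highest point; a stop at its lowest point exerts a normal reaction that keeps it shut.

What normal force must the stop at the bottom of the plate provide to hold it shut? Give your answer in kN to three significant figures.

P ≈ 88.4 kN

γ = ρg = 1307 × 9.81 / 1000 = 12.82167 kN/m³.
The centroid is at the centre, 1.15 m below the top of the plate, so the centroid depth is h_c = 1.88 + 1.15 = 3.03 m.
A = π(1.15)² = 4.15476 m².
Resultant F = γ·h_c·A = 12.82167 × 3.03 × 4.15476 = 161.411 kN.
I_c = πr⁴/4 = π × 1.15⁴/4 = 1.37367 m⁴.
Centre of pressure: y_p = y_c + I_c/(y_c·A) = 3.03 + 1.37367/(3.03 × 4.15476) = 3.03 + 0.109117 = 3.13912 m along the plane.
The resultant acts 1.15 + 0.109117 = 1.25912 m (along the plate) below the hinge at the top edge, so the moment about the hinge is M = F × 1.25912 = 161.411 × 1.25912 = 203.236 kN·m.
A normal force at the bottom, 2.3 m from the hinge, must supply this moment: P = 203.236/2.3 = 88.3635 kN.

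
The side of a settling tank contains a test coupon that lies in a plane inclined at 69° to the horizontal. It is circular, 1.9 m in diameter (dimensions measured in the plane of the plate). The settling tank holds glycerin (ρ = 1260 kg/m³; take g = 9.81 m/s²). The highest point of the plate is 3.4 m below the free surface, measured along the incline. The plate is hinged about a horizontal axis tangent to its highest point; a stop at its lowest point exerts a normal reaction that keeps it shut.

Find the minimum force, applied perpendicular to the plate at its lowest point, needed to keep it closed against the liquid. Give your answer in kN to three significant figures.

P ≈ 75.0 kN

γ = ρg = 1260 × 9.81 / 1000 = 12.3606 kN/m³.
Let θ = 69° be the plate's angle to the horizontal; measure y along the incline from where the plane meets the free surface. Vertical depth h = y·sinθ with sinθ = 0.933580.
The centroid is at the centre, 0.95 m below the top of the plate, so y_c = 3.4 + 0.95 = 4.35 m and h_c = 4.35 × 0.933580 = 4.06107 m.
A = π(0.95)² = 2.83529 m².
Resultant F = γ·h_c·A = 12.3606 × 4.06107 × 2.83529 = 142.324 kN.
I_c = πr⁴/4 = π × 0.95⁴/4 = 0.639712 m⁴.
Centre of pressure: y_p = y_c + I_c/(y_c·A) = 4.35 + 0.639712/(4.35 × 2.83529) = 4.35 + 0.0518678 = 4.40187 m along the plane.
The resultant acts 0.95 + 0.0518678 = 1.00187 m (along the plate) below the hinge at the top edge, so the moment about the hinge is M = F × 1.00187 = 142.324 × 1.00187 = 142.59 kN·m.
A normal force at the bottom, 1.9 m from the hinge, must supply this moment: P = 142.59/1.9 = 75.0474 kN.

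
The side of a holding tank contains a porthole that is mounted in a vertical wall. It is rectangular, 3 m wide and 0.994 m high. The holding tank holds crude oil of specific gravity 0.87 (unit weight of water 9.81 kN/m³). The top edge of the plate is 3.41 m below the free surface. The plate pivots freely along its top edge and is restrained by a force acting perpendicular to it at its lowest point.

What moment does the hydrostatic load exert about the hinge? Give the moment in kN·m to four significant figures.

M ≈ 51.51 kN·m

γ = 0.87 × 9.81 = 8.5347 kN/m³.
The centroid lies 0.994/2 = 0.497 m below the top edge, so the centroid depth is h_c = 3.41 + 0.497 = 3.907 m.
A = 3 × 0.994 = 2.982 m².
Resultant F = γ·h_c·A = 8.5347 × 3.907 × 2.982 = 99.435 kN.
I_c = b·h³/12 = 3 × 0.994³/12 = 0.245527 m⁴.
Centre of pressure: y_p = y_c + I_c/(y_c·A) = 3.907 + 0.245527/(3.907 × 2.982) = 3.907 + 0.0210741 = 3.92807 m along the plane.
The resultant acts 0.497 + 0.0210741 = 0.518074 m (along the plate) below the hinge at the top edge, so the moment about the hinge is M = F × 0.518074 = 99.435 × 0.518074 = 51.5147 kN·m.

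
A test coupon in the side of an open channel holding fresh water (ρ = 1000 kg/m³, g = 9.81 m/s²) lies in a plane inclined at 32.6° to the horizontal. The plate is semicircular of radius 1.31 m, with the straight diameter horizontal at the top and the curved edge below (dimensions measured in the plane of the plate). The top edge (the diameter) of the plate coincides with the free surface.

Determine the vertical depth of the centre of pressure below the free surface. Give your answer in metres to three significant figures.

γ = ρg = 1000 × 9.81 = 9810 N/m³ = 9.81 kN/m³.
Let θ = 32.6° be the plate's angle to the horizontal; measure y along the incline from where the plane meets the free surface. Vertical depth h = y·sinθ with sinθ = 0.538771.
The centroid of a semicircle lies 4r/(3π) = 0.555981 m from the diameter, here below the top edge, so y_c = 0.555981 m and h_c = 0.555981 × 0.538771 = 0.299546 m.
A = πr²/2 = π × 1.31²/2 = 2.69564 m².
Resultant F = γ·h_c·A = 9.81 × 0.299546 × 2.69564 = 7.92126 kN.
I_c = (π/8 − 8/(9π))·r⁴ = 0.109757 × 1.31⁴ = 0.323234 m⁴.
Centre of pressure: y_p = y_c + I_c/(y_c·A) = 0.555981 + 0.323234/(0.555981 × 2.69564) = 0.555981 + 0.215673 = 0.771654 m along the plane.
Vertically, h_p = y_p·sinθ = 0.771654 × 0.538771 = 0.415745 m.

h_p = 0.416 m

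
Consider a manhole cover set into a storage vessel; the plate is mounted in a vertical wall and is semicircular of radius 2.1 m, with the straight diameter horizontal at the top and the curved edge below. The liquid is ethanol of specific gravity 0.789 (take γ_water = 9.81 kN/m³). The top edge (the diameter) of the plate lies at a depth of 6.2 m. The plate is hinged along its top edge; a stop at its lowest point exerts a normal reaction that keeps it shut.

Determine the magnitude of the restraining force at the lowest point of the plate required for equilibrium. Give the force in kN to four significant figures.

P ≈ 169.2 kN

γ = 0.789 × 9.81 = 7.74009 kN/m³.
The centroid of a semicircle lies 4r/(3π) = 0.891268 m from the diameter, here below the top edge, so the centroid depth is h_c = 6.2 + 0.891268 = 7.09127 m.
A = πr²/2 = π × 2.1²/2 = 6.92721 m².
Resultant F = γ·h_c·A = 7.74009 × 7.09127 × 6.92721 = 380.214 kN.
I_c = (π/8 − 8/(9π))·r⁴ = 0.109757 × 2.1⁴ = 2.13457 m⁴.
Centre of pressure: y_p = y_c + I_c/(y_c·A) = 7.09127 + 2.13457/(7.09127 × 6.92721) = 7.09127 + 0.0434538 = 7.13472 m along the plane.
The resultant acts 0.891268 + 0.0434538 = 0.934722 m (along the plate) below the hinge at the top edge, so the moment about the hinge is M = F × 0.934722 = 380.214 × 0.934722 = 355.394 kN·m.
A normal force at the bottom, 2.1 m from the hinge, must supply this moment: P = 355.394/2.1 = 169.235 kN.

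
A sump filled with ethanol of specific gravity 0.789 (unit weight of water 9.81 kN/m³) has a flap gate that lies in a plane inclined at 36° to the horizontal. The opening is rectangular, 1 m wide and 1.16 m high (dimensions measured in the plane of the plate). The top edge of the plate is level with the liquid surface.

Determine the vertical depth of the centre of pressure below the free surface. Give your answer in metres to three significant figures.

h_p = 0.455 m

γ = 0.789 × 9.81 = 7.74009 kN/m³.
Let θ = 36° be the plate's angle to the horizontal; measure y along the incline from where the plane meets the free surface. Vertical depth h = y·sinθ with sinθ = 0.587785.
The centroid lies 1.16/2 = 0.58 m below the top edge, so y_c = 0.58 m and h_c = 0.58 × 0.587785 = 0.340915 m.
A = 1 × 1.16 = 1.16 m².
Resultant F = γ·h_c·A = 7.74009 × 0.340915 × 1.16 = 3.06091 kN.
I_c = b·h³/12 = 1 × 1.16³/12 = 0.130075 m⁴.
Centre of pressure: y_p = y_c + I_c/(y_c·A) = 0.58 + 0.130075/(0.58 × 1.16) = 0.58 + 0.193334 = 0.773334 m along the plane.
Vertically, h_p = y_p·sinθ = 0.773334 × 0.587785 = 0.454554 m.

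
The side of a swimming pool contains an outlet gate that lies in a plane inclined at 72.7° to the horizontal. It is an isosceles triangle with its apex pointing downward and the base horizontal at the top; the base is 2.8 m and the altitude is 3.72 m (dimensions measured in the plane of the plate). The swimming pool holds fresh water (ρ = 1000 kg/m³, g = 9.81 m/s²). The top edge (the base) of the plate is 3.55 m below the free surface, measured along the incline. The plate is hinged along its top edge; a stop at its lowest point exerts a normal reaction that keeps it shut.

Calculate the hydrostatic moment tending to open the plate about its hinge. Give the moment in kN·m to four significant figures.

γ = ρg = 1000 × 9.81 = 9810 N/m³ = 9.81 kN/m³.
Let θ = 72.7° be the plate's angle to the horizontal; measure y along the incline from where the plane meets the free surface. Vertical depth h = y·sinθ with sinθ = 0.954761.
With the apex down, the centroid sits h/3 = 3.72/3 = 1.24 m below the base (the top edge), so y_c = 3.55 + 1.24 = 4.79 m and h_c = 4.79 × 0.954761 = 4.57331 m.
A = ½ × 2.8 × 3.72 = 5.208 m².
Resultant F = γ·h_c·A = 9.81 × 4.57331 × 5.208 = 233.653 kN.
I_c = b·h³/36 = 2.8 × 3.72³/36 = 4.00391 m⁴.
Centre of pressure: y_p = y_c + I_c/(y_c·A) = 4.79 + 4.00391/(4.79 × 5.208) = 4.79 + 0.160501 = 4.9505 m along the plane.
The resultant acts 1.24 + 0.160501 = 1.4005 m (along the plate) below the hinge at the top edge, so the moment about the hinge is M = F × 1.4005 = 233.653 × 1.4005 = 327.231 kN·m.

M ≈ 327.2 kN·m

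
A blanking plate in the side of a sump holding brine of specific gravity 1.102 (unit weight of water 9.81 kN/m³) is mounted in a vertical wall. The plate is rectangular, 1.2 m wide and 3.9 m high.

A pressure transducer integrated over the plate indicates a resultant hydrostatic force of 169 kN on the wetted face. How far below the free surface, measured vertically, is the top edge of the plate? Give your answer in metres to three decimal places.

γ = 1.102 × 9.81 = 10.81062 kN/m³.
A = 1.2 × 3.9 = 4.68 m².
From F = γ·h_c·A, the centroid depth is h_c = 169/(10.81062 × 4.68) = 3.34034 m.
The centroid lies 3.9/2 = 1.95 m below the top edge, so the top edge sits at h_top = 3.34034 − 1.95 = 1.39034 m below the surface.

d_top ≈ 1.390 m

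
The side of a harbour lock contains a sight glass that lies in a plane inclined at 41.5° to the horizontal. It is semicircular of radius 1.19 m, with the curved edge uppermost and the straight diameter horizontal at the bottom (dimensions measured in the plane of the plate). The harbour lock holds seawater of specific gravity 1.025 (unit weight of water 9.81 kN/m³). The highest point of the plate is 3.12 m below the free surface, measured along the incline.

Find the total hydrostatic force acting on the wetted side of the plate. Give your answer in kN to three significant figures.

F ≈ 56.4 kN

γ = 1.025 × 9.81 = 10.05525 kN/m³.
Let θ = 41.5° be the plate's angle to the horizontal; measure y along the incline from where the plane meets the free surface. Vertical depth h = y·sinθ with sinθ = 0.662620.
The centroid lies 4r/(3π) = 0.505052 m above the diameter, so r − 4r/(3π) = 1.19 − 0.505052 = 0.684948 m below the topmost point, so y_c = 3.12 + 0.684948 = 3.80495 m and h_c = 3.80495 × 0.662620 = 2.52124 m.
A = πr²/2 = π × 1.19²/2 = 2.2244 m².
Resultant F = γ·h_c·A = 10.05525 × 2.52124 × 2.2244 = 56.3923 kN.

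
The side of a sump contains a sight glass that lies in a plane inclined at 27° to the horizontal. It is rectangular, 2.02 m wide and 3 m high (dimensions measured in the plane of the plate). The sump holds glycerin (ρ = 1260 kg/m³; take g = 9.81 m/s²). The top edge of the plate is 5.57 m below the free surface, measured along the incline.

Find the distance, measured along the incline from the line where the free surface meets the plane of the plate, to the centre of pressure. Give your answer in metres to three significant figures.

y_p = 7.18 m

γ = ρg = 1260 × 9.81 / 1000 = 12.3606 kN/m³.
Let θ = 27° be the plate's angle to the horizontal; measure y along the incline from where the plane meets the free surface. Vertical depth h = y·sinθ with sinθ = 0.453990.
The centroid lies 3/2 = 1.5 m below the top edge, so y_c = 5.57 + 1.5 = 7.07 m and h_c = 7.07 × 0.453990 = 3.20971 m.
A = 2.02 × 3 = 6.06 m².
Resultant F = γ·h_c·A = 12.3606 × 3.20971 × 6.06 = 240.424 kN.
I_c = b·h³/12 = 2.02 × 3³/12 = 4.545 m⁴.
Centre of pressure: y_p = y_c + I_c/(y_c·A) = 7.07 + 4.545/(7.07 × 6.06) = 7.07 + 0.106082 = 7.17608 m along the plane.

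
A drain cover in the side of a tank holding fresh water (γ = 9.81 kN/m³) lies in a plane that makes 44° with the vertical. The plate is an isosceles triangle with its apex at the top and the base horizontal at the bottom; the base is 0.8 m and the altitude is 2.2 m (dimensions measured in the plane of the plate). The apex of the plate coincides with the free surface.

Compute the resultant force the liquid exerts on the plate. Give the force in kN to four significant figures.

F ≈ 9.108 kN

γ = 9.81 kN/m³.
The plate makes 44° with the vertical, i.e. θ = 90° − 44° = 46° to the horizontal. Measuring y along the incline from the free-surface line, vertical depth h = y·sinθ with sinθ = 0.719340.
With the apex up, the centroid sits 2h/3 = 2 × 2.2/3 = 1.46667 m below the apex, so y_c = 1.46667 m and h_c = 1.46667 × 0.719340 = 1.05503 m.
A = ½ × 0.8 × 2.2 = 0.88 m².
Resultant F = γ·h_c·A = 9.81 × 1.05503 × 0.88 = 9.10786 kN.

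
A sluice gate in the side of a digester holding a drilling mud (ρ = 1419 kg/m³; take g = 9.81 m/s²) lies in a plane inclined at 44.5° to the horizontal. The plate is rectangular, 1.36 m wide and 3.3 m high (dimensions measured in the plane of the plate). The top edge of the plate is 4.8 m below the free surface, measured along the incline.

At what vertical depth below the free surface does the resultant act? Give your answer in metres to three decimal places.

γ = ρg = 1419 × 9.81 / 1000 = 13.92039 kN/m³.
Let θ = 44.5° be the plate's angle to the horizontal; measure y along the incline from where the plane meets the free surface. Vertical depth h = y·sinθ with sinθ = 0.700909.
The centroid lies 3.3/2 = 1.65 m below the top edge, so y_c = 4.8 + 1.65 = 6.45 m and h_c = 6.45 × 0.700909 = 4.52086 m.
A = 1.36 × 3.3 = 4.488 m².
Resultant F = γ·h_c·A = 13.92039 × 4.52086 × 4.488 = 282.439 kN.
I_c = b·h³/12 = 1.36 × 3.3³/12 = 4.07286 m⁴.
Centre of pressure: y_p = y_c + I_c/(y_c·A) = 6.45 + 4.07286/(6.45 × 4.488) = 6.45 + 0.140698 = 6.5907 m along the plane.
Vertically, h_p = y_p·sinθ = 6.5907 × 0.700909 = 4.61948 m.

h_p = 4.619 m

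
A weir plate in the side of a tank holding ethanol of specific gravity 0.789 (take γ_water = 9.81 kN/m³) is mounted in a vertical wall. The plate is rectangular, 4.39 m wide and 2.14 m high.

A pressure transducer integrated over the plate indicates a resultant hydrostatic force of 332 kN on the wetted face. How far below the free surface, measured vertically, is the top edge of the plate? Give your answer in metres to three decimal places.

d_top ≈ 3.496 m

γ = 0.789 × 9.81 = 7.74009 kN/m³.
A = 4.39 × 2.14 = 9.3946 m².
From F = γ·h_c·A, the centroid depth is h_c = 332/(7.74009 × 9.3946) = 4.56577 m.
The centroid lies 2.14/2 = 1.07 m below the top edge, so the top edge sits at h_top = 4.56577 − 1.07 = 3.49577 m below the surface.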